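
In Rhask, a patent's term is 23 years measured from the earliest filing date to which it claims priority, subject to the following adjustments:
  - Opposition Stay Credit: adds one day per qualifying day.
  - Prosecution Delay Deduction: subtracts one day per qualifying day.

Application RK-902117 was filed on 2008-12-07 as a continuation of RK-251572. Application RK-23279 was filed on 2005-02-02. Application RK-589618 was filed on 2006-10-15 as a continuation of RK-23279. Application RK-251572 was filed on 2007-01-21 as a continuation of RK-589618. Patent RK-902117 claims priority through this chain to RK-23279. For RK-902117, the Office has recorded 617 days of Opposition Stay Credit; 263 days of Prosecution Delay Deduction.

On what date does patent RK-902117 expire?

January 21, 2029

Earliest priority filing: 2 February 2005.
Base term: 2 February 2005 + 23 years → 2 February 2028.
Opposition Stay Credit: +617 days → 11 October 2029.
Prosecution Delay Deduction: −263 days → 21 January 2029.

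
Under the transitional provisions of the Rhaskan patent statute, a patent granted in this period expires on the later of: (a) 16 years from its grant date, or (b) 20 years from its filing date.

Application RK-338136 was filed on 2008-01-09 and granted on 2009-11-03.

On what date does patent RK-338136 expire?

2028-01-09

(a) grant + 16 years → 3 November 2025.
(b) filing + 20 years → 9 January 2028.
Later of the two: 9 January 2028.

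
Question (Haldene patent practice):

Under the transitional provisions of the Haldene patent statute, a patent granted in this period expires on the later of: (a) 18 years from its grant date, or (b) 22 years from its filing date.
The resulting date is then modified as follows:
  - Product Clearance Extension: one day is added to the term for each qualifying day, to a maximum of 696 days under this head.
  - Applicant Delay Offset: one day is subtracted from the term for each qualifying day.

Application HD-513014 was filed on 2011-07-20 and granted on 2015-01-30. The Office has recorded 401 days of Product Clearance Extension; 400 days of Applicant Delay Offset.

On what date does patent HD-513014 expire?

July 21, 2033

(a) grant + 18 years → 30 January 2033.
(b) filing + 22 years → 20 July 2033.
Later of the two: 20 July 2033.
Product Clearance Extension: 401 days (within the 696-day cap) → +401 days → 25 August 2034.
Applicant Delay Offset: −400 days → 21 July 2033.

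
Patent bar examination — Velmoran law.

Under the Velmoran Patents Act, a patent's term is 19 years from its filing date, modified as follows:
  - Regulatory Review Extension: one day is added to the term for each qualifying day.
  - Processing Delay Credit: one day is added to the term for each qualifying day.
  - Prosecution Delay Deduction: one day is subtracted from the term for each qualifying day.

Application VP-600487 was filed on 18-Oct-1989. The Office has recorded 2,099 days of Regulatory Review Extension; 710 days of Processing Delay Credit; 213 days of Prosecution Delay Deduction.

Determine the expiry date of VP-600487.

Base term: filing date + 19 years → 18 October 2008.
Regulatory Review Extension: +2099 days → 18 July 2014.
Processing Delay Credit: +710 days → 27 June 2016.
Prosecution Delay Deduction: −213 days → 27 November 2015.

November 27, 2015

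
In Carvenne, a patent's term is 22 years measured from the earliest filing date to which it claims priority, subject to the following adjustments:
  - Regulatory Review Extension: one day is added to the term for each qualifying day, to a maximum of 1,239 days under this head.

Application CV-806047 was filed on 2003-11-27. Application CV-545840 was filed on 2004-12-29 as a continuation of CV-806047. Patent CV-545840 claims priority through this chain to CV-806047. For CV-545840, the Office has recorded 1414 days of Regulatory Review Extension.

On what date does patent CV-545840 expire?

Earliest priority filing: 27 November 2003.
Base term: 27 November 2003 + 22 years → 27 November 2025.
Regulatory Review Extension: 1414 days claimed exceeds the 1239-day cap, so +1239 days → 19 April 2029.

2029-04-19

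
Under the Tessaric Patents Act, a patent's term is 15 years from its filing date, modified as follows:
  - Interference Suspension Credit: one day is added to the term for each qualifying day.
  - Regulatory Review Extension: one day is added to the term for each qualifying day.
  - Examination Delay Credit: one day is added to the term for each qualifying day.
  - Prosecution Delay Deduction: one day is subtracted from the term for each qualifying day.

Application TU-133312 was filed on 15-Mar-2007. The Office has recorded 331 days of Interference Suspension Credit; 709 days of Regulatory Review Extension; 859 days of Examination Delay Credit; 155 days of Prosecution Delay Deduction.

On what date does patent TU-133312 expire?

Base term: filing date + 15 years → 15 March 2022.
Interference Suspension Credit: +331 days → 9 February 2023.
Regulatory Review Extension: +709 days → 18 January 2025.
Examination Delay Credit: +859 days → 27 May 2027.
Prosecution Delay Deduction: −155 days → 23 December 2026.

2026-12-23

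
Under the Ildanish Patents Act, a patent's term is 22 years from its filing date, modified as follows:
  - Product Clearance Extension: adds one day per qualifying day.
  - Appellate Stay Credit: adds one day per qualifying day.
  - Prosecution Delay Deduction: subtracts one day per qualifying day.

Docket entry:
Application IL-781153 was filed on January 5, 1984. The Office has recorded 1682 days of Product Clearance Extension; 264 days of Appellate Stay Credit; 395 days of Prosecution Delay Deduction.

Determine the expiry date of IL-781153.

Base term: filing date + 22 years → 5 January 2006.
Product Clearance Extension: +1682 days → 14 August 2010.
Appellate Stay Credit: +264 days → 5 May 2011.
Prosecution Delay Deduction: −395 days → 5 April 2010.

April 5, 2010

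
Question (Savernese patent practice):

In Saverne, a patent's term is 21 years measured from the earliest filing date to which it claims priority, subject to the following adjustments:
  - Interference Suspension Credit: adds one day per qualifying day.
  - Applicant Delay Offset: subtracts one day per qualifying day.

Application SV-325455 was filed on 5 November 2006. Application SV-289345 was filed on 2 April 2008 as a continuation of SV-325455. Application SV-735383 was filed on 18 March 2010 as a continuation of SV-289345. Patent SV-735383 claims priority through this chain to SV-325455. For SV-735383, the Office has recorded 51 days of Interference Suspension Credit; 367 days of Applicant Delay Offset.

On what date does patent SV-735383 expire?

Earliest priority filing: 5 November 2006.
Base term: 5 November 2006 + 21 years → 5 November 2027.
Interference Suspension Credit: +51 days → 26 December 2027.
Applicant Delay Offset: −367 days → 24 December 2026.

December 24, 2026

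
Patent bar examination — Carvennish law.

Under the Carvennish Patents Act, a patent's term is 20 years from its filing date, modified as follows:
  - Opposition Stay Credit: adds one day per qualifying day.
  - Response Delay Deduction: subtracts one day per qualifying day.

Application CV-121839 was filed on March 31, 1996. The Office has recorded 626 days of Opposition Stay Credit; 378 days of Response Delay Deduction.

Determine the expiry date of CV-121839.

Base term: filing date + 20 years → 31 March 2016.
Opposition Stay Credit: +626 days → 17 December 2017.
Response Delay Deduction: −378 days → 4 December 2016.

December 4, 2016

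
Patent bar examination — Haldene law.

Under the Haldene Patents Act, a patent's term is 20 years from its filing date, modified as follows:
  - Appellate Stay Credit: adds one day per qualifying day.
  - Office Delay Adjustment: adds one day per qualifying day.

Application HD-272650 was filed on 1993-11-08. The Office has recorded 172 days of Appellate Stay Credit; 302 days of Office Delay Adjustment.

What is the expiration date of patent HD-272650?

2015-02-25

Base term: filing date + 20 years → 8 November 2013.
Appellate Stay Credit: +172 days → 29 April 2014.
Office Delay Adjustment: +302 days → 25 February 2015.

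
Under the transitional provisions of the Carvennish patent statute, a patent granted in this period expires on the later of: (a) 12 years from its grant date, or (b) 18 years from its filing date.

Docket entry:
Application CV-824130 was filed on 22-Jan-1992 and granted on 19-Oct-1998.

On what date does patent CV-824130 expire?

(a) grant + 12 years → 19 October 2010.
(b) filing + 18 years → 22 January 2010.
Later of the two: 19 October 2010.

October 19, 2010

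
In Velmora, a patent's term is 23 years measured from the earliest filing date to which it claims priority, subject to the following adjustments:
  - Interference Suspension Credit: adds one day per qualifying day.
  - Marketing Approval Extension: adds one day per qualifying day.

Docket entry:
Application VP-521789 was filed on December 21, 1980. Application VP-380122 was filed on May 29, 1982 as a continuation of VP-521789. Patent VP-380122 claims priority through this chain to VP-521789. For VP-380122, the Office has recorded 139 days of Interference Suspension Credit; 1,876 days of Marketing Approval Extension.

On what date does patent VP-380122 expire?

Earliest priority filing: 21 December 1980.
Base term: 21 December 1980 + 23 years → 21 December 2003.
Interference Suspension Credit: +139 days → 8 May 2004.
Marketing Approval Extension: +1876 days → 27 June 2009.

2009-06-27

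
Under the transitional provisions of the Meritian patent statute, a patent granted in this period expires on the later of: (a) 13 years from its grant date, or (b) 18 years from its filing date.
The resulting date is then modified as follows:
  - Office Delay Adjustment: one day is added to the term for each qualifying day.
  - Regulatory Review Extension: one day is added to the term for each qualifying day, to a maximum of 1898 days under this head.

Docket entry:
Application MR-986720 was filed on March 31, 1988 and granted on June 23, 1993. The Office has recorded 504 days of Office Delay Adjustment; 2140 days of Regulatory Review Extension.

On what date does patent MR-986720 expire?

2013-01-19

(a) grant + 13 years → 23 June 2006.
(b) filing + 18 years → 31 March 2006.
Later of the two: 23 June 2006.
Office Delay Adjustment: +504 days → 9 November 2007.
Regulatory Review Extension: 2140 days claimed exceeds the 1898-day cap, so +1898 days → 19 January 2013.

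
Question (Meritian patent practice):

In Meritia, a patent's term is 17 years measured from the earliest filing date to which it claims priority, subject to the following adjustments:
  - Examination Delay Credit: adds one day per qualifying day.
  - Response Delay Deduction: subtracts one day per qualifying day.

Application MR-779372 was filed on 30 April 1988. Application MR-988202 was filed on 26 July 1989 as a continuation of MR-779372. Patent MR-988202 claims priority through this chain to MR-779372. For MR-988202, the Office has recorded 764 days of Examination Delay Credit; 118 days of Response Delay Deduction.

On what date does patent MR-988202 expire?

Earliest priority filing: 30 April 1988.
Base term: 30 April 1988 + 17 years → 30 April 2005.
Examination Delay Credit: +764 days → 3 June 2007.
Response Delay Deduction: −118 days → 5 February 2007.

2007-02-05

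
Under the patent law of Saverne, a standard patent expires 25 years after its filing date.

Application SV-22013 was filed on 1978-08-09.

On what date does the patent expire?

Filing date + 25 years → 9 August 2003.

2003-08-09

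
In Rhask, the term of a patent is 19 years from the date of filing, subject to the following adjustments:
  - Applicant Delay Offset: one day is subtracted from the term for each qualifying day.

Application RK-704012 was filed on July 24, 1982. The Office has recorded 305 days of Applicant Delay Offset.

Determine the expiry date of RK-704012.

Base term: filing date + 19 years → 24 July 2001.
Applicant Delay Offset: −305 days → 22 September 2000.

2000-09-22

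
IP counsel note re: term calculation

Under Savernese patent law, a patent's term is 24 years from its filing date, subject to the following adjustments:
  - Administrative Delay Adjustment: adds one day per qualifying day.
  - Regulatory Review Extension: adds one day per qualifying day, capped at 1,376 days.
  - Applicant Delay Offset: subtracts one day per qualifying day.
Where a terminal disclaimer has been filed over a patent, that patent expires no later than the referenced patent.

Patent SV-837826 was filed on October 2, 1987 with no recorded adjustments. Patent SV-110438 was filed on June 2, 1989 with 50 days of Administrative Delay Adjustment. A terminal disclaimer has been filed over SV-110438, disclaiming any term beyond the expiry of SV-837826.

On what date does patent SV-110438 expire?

October 2, 2011

Natural term of SV-110438:
  Base: filing + 24 years → 2 June 2013.
  Administrative Delay Adjustment: +50 days → 22 July 2013.
Expiry of referenced patent SV-837826:
  Base: filing + 24 years → 2 October 2011.
Terminal disclaimer: SV-110438 expires on the earlier of 22 July 2013 and 2 October 2011.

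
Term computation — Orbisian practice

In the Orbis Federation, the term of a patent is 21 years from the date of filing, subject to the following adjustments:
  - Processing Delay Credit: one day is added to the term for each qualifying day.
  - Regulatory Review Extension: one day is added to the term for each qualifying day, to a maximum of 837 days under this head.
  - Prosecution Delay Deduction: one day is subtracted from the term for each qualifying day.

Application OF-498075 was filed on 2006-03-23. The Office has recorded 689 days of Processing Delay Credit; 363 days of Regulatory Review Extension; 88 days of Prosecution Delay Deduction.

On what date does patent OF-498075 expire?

Base term: filing date + 21 years → 23 March 2027.
Processing Delay Credit: +689 days → 9 February 2029.
Regulatory Review Extension: 363 days (within the 837-day cap) → +363 days → 7 February 2030.
Prosecution Delay Deduction: −88 days → 11 November 2029.

2029-11-11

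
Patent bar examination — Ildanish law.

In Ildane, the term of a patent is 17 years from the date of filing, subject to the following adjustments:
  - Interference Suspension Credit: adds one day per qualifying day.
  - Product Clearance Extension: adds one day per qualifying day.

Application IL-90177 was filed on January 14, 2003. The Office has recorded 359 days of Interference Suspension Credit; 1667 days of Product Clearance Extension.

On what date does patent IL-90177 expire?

August 1, 2025

Base term: filing date + 17 years → 14 January 2020.
Interference Suspension Credit: +359 days → 7 January 2021.
Product Clearance Extension: +1667 days → 1 August 2025.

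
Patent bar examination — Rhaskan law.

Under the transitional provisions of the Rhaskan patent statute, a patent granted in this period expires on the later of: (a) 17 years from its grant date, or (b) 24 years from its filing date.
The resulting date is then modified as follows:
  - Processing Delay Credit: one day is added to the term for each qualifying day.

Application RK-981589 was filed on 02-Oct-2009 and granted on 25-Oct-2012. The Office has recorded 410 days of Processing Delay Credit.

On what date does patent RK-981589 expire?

November 16, 2034

(a) grant + 17 years → 25 October 2029.
(b) filing + 24 years → 2 October 2033.
Later of the two: 2 October 2033.
Processing Delay Credit: +410 days → 16 November 2034.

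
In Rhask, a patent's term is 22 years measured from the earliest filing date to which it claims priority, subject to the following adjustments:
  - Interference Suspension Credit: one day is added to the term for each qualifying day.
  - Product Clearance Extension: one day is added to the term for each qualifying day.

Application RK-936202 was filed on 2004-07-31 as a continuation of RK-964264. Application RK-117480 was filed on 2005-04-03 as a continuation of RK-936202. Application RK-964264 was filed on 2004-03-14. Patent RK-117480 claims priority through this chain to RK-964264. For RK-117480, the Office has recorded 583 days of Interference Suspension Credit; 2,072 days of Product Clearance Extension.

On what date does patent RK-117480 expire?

Earliest priority filing: 14 March 2004.
Base term: 14 March 2004 + 22 years → 14 March 2026.
Interference Suspension Credit: +583 days → 18 October 2027.
Product Clearance Extension: +2072 days → 20 June 2033.

June 20, 2033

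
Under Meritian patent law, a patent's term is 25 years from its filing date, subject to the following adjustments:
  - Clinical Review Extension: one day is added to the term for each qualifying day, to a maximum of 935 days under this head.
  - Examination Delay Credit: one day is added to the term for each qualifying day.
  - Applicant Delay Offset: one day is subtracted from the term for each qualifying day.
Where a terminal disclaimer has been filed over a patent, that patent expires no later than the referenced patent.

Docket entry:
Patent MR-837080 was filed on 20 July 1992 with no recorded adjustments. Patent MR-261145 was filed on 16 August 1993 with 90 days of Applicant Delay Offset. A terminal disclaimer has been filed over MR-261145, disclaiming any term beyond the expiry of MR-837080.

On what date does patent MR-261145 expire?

2017-07-20

Natural term of MR-261145:
  Base: filing + 25 years → 16 August 2018.
  Applicant Delay Offset: −90 days → 18 May 2018.
Expiry of referenced patent MR-837080:
  Base: filing + 25 years → 20 July 2017.
Terminal disclaimer: MR-261145 expires on the earlier of 18 May 2018 and 20 July 2017.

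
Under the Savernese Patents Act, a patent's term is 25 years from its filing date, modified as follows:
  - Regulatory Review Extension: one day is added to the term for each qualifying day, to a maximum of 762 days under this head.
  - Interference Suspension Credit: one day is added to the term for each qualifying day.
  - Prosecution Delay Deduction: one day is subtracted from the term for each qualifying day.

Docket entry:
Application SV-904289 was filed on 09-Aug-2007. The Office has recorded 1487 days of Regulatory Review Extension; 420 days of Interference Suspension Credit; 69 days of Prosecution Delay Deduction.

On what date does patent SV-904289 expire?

2035-08-27

Base term: filing date + 25 years → 9 August 2032.
Regulatory Review Extension: 1487 days claimed exceeds the 762-day cap, so +762 days → 10 September 2034.
Interference Suspension Credit: +420 days → 4 November 2035.
Prosecution Delay Deduction: −69 days → 27 August 2035.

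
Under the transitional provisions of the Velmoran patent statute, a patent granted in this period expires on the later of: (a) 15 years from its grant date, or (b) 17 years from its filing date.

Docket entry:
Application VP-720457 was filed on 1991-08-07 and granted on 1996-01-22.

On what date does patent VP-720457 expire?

(a) grant + 15 years → 22 January 2011.
(b) filing + 17 years → 7 August 2008.
Later of the two: 22 January 2011.

2011-01-22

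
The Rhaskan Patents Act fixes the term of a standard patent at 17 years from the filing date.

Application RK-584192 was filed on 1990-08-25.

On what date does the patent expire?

August 25, 2007

Filing date + 17 years → 25 August 2007.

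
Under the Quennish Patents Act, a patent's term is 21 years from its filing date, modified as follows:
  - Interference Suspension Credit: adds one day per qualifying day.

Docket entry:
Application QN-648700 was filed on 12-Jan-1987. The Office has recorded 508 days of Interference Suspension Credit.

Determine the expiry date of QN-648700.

Base term: filing date + 21 years → 12 January 2008.
Interference Suspension Credit: +508 days → 3 June 2009.

June 3, 2009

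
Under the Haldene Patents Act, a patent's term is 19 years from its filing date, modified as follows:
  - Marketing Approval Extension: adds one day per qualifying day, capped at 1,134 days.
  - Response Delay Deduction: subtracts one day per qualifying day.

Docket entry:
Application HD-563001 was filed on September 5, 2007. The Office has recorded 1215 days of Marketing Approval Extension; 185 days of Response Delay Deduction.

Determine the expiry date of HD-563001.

April 11, 2029

Base term: filing date + 19 years → 5 September 2026.
Marketing Approval Extension: 1215 days claimed exceeds the 1134-day cap, so +1134 days → 13 October 2029.
Response Delay Deduction: −185 days → 11 April 2029.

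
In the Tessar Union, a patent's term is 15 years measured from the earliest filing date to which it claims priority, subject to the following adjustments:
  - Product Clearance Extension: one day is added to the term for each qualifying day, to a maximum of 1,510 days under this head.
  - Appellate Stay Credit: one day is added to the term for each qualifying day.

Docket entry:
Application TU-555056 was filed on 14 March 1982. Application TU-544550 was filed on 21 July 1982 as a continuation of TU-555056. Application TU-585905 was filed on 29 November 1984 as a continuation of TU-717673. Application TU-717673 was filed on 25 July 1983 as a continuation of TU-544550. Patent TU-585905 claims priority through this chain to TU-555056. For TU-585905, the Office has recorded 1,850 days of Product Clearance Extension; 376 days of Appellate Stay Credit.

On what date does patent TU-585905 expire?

Earliest priority filing: 14 March 1982.
Base term: 14 March 1982 + 15 years → 14 March 1997.
Product Clearance Extension: 1850 days claimed exceeds the 1510-day cap, so +1510 days → 2 May 2001.
Appellate Stay Credit: +376 days → 13 May 2002.

May 13, 2002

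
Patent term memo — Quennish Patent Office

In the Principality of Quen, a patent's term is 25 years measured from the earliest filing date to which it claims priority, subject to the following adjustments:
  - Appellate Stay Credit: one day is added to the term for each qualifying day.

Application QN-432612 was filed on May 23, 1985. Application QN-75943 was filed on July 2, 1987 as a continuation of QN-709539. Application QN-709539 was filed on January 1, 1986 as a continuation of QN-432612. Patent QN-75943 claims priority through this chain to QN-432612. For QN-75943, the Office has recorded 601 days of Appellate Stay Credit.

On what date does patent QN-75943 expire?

Earliest priority filing: 23 May 1985.
Base term: 23 May 1985 + 25 years → 23 May 2010.
Appellate Stay Credit: +601 days → 14 January 2012.

January 14, 2012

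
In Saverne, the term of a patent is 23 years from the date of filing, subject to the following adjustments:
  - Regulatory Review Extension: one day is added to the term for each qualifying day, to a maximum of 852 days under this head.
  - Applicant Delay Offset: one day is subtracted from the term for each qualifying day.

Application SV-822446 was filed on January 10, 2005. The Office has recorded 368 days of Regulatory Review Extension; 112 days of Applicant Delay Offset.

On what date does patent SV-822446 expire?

Base term: filing date + 23 years → 10 January 2028.
Regulatory Review Extension: 368 days (within the 852-day cap) → +368 days → 12 January 2029.
Applicant Delay Offset: −112 days → 22 September 2028.

September 22, 2028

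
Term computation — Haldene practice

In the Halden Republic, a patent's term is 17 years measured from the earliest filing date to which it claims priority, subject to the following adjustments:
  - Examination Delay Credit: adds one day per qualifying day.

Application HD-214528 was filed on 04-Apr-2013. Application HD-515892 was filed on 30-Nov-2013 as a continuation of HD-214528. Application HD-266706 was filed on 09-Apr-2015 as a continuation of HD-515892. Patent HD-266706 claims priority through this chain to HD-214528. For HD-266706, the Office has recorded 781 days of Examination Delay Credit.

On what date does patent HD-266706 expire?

Earliest priority filing: 4 April 2013.
Base term: 4 April 2013 + 17 years → 4 April 2030.
Examination Delay Credit: +781 days → 24 May 2032.

2032-05-24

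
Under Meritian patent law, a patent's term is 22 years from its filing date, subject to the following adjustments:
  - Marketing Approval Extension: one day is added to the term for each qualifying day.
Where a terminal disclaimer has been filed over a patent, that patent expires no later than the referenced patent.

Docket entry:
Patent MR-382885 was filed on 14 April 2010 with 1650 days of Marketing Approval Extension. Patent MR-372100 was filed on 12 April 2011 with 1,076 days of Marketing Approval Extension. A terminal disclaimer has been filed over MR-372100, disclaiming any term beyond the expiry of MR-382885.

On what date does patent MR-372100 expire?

Natural term of MR-372100:
  Base: filing + 22 years → 12 April 2033.
  Marketing Approval Extension: +1076 days → 23 March 2036.
Expiry of referenced patent MR-382885:
  Base: filing + 22 years → 14 April 2032.
  Marketing Approval Extension: +1650 days → 20 October 2036.
Terminal disclaimer: MR-372100 expires on the earlier of 23 March 2036 and 20 October 2036.

March 23, 2036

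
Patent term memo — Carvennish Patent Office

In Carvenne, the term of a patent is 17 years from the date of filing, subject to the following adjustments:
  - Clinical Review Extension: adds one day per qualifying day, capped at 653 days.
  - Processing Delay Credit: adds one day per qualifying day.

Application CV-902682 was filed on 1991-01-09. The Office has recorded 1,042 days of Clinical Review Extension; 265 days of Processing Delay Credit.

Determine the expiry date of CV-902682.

Base term: filing date + 17 years → 9 January 2008.
Clinical Review Extension: 1042 days claimed exceeds the 653-day cap, so +653 days → 23 October 2009.
Processing Delay Credit: +265 days → 15 July 2010.

July 15, 2010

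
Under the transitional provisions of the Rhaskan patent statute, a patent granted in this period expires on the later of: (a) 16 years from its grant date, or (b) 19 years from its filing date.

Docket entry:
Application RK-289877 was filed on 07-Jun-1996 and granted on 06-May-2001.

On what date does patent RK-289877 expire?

2017-05-06

(a) grant + 16 years → 6 May 2017.
(b) filing + 19 years → 7 June 2015.
Later of the two: 6 May 2017.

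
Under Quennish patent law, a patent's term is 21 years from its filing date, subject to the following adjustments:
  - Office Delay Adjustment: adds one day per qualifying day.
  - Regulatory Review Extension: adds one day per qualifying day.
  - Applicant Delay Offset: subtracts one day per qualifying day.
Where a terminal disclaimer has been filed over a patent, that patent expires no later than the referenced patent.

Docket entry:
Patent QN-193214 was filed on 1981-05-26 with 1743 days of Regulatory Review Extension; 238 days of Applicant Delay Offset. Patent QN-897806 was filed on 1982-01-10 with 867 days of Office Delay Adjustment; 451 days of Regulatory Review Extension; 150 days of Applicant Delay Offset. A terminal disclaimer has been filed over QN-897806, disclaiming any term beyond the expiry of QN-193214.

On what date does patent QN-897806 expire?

March 23, 2006

Natural term of QN-897806:
  Base: filing + 21 years → 10 January 2003.
  Office Delay Adjustment: +867 days → 26 May 2005.
  Regulatory Review Extension: +451 days → 20 August 2006.
  Applicant Delay Offset: −150 days → 23 March 2006.
Expiry of referenced patent QN-193214:
  Base: filing + 21 years → 26 May 2002.
  Regulatory Review Extension: +1743 days → 4 March 2007.
  Applicant Delay Offset: −238 days → 9 July 2006.
Terminal disclaimer: QN-897806 expires on the earlier of 23 March 2006 and 9 July 2006.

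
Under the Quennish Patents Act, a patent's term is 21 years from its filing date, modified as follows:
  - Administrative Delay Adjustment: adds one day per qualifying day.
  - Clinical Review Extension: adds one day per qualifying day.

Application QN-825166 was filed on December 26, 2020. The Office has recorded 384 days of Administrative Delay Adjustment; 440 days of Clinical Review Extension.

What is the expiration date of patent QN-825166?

March 29, 2044

Base term: filing date + 21 years → 26 December 2041.
Administrative Delay Adjustment: +384 days → 14 January 2043.
Clinical Review Extension: +440 days → 29 March 2044.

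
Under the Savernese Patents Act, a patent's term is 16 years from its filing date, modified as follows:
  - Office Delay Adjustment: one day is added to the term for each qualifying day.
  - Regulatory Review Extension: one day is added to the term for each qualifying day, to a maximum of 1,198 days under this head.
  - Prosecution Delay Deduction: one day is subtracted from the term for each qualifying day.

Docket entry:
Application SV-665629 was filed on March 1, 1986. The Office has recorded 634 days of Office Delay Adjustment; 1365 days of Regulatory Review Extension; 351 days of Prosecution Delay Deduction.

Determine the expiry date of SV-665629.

March 21, 2006

Base term: filing date + 16 years → 1 March 2002.
Office Delay Adjustment: +634 days → 25 November 2003.
Regulatory Review Extension: 1365 days claimed exceeds the 1198-day cap, so +1198 days → 7 March 2007.
Prosecution Delay Deduction: −351 days → 21 March 2006.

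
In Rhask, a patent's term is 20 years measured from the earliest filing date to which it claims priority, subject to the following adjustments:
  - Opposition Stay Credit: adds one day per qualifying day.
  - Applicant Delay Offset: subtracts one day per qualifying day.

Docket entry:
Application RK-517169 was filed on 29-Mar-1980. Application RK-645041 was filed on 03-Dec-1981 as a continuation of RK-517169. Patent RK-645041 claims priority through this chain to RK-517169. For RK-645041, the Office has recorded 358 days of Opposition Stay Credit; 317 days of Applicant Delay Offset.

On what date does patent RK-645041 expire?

May 9, 2000

Earliest priority filing: 29 March 1980.
Base term: 29 March 1980 + 20 years → 29 March 2000.
Opposition Stay Credit: +358 days → 22 March 2001.
Applicant Delay Offset: −317 days → 9 May 2000.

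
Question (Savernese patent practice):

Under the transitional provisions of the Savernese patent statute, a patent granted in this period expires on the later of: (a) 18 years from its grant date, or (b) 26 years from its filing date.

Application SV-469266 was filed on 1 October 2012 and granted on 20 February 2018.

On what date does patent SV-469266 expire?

2038-10-01

(a) grant + 18 years → 20 February 2036.
(b) filing + 26 years → 1 October 2038.
Later of the two: 1 October 2038.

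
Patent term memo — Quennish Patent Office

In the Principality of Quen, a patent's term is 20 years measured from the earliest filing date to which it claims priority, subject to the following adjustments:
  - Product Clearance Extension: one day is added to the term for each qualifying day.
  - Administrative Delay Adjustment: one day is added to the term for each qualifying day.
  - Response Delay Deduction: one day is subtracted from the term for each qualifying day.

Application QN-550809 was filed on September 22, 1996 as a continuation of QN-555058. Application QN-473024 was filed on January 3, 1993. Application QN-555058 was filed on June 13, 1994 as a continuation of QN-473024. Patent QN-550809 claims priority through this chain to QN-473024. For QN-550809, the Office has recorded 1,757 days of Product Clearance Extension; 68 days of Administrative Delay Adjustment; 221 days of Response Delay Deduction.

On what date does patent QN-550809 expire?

Earliest priority filing: 3 January 1993.
Base term: 3 January 1993 + 20 years → 3 January 2013.
Product Clearance Extension: +1757 days → 26 October 2017.
Administrative Delay Adjustment: +68 days → 2 January 2018.
Response Delay Deduction: −221 days → 26 May 2017.

2017-05-26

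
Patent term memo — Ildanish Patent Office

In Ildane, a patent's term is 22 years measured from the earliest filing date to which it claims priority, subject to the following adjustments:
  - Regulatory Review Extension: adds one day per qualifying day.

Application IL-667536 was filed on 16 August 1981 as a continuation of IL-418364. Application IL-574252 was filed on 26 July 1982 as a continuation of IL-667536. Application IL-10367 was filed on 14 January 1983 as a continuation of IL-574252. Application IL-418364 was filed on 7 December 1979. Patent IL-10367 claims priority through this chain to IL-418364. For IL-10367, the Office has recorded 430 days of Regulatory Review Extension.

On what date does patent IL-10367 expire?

Earliest priority filing: 7 December 1979.
Base term: 7 December 1979 + 22 years → 7 December 2001.
Regulatory Review Extension: +430 days → 10 February 2003.

February 10, 2003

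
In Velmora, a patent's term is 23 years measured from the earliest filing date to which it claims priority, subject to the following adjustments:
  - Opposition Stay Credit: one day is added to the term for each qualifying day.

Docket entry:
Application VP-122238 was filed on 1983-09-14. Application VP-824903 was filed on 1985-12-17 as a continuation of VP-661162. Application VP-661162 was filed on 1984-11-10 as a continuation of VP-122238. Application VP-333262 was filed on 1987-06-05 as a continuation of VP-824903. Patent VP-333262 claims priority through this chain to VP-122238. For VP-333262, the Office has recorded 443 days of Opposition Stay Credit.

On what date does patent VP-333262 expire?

Earliest priority filing: 14 September 1983.
Base term: 14 September 1983 + 23 years → 14 September 2006.
Opposition Stay Credit: +443 days → 1 December 2007.

2007-12-01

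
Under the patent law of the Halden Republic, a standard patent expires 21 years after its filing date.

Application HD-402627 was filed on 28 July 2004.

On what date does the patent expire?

July 28, 2025

Filing date + 21 years → 28 July 2025.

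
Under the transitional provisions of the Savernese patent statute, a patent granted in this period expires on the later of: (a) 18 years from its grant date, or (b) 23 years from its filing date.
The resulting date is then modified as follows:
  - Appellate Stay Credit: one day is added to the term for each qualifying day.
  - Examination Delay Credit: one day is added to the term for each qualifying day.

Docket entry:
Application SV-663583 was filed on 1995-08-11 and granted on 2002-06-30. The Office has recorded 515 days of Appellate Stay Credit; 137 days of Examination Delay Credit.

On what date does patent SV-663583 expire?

(a) grant + 18 years → 30 June 2020.
(b) filing + 23 years → 11 August 2018.
Later of the two: 30 June 2020.
Appellate Stay Credit: +515 days → 27 November 2021.
Examination Delay Credit: +137 days → 13 April 2022.

2022-04-13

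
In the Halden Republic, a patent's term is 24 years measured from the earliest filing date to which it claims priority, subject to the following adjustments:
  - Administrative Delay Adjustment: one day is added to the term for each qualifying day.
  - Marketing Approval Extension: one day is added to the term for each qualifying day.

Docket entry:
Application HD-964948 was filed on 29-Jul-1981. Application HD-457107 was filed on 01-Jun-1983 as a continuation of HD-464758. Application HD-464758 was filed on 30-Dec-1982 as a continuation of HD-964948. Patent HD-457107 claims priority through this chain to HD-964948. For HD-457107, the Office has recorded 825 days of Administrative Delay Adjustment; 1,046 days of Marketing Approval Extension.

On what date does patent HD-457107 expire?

2010-09-12

Earliest priority filing: 29 July 1981.
Base term: 29 July 1981 + 24 years → 29 July 2005.
Administrative Delay Adjustment: +825 days → 1 November 2007.
Marketing Approval Extension: +1046 days → 12 September 2010.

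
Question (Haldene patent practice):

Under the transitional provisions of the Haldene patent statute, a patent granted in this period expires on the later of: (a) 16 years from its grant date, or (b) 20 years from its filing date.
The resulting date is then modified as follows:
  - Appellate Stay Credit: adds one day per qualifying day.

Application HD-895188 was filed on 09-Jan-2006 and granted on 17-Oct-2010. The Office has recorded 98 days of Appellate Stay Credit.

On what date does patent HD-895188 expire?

2027-01-23

(a) grant + 16 years → 17 October 2026.
(b) filing + 20 years → 9 January 2026.
Later of the two: 17 October 2026.
Appellate Stay Credit: +98 days → 23 January 2027.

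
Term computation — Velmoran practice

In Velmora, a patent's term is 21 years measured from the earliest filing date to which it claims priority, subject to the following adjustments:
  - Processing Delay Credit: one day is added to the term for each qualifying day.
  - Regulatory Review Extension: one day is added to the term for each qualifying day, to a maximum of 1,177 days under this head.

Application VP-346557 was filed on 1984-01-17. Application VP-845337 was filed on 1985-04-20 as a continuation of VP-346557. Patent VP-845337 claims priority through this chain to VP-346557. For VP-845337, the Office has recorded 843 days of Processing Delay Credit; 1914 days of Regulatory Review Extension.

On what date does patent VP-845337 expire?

July 30, 2010

Earliest priority filing: 17 January 1984.
Base term: 17 January 1984 + 21 years → 17 January 2005.
Processing Delay Credit: +843 days → 10 May 2007.
Regulatory Review Extension: 1914 days claimed exceeds the 1177-day cap, so +1177 days → 30 July 2010.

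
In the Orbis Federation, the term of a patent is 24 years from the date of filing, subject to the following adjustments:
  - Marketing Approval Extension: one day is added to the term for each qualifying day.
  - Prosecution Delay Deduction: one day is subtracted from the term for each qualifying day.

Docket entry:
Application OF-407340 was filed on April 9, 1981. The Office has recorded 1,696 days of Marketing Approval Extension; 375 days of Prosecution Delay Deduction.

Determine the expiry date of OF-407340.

November 20, 2008

Base term: filing date + 24 years → 9 April 2005.
Marketing Approval Extension: +1696 days → 30 November 2009.
Prosecution Delay Deduction: −375 days → 20 November 2008.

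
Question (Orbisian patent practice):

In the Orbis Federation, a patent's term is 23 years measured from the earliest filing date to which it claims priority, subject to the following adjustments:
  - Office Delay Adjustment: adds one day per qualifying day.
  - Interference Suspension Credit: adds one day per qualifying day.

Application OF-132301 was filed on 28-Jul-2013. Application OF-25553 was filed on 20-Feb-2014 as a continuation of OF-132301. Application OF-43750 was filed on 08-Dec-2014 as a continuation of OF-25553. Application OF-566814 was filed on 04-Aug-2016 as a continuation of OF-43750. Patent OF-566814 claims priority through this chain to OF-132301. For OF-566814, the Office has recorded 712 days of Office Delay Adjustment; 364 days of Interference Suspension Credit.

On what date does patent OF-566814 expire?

2039-07-09

Earliest priority filing: 28 July 2013.
Base term: 28 July 2013 + 23 years → 28 July 2036.
Office Delay Adjustment: +712 days → 10 July 2038.
Interference Suspension Credit: +364 days → 9 July 2039.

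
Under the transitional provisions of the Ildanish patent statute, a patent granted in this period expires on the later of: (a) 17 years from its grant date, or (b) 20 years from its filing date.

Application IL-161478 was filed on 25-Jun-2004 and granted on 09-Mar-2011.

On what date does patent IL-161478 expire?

2028-03-09

(a) grant + 17 years → 9 March 2028.
(b) filing + 20 years → 25 June 2024.
Later of the two: 9 March 2028.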